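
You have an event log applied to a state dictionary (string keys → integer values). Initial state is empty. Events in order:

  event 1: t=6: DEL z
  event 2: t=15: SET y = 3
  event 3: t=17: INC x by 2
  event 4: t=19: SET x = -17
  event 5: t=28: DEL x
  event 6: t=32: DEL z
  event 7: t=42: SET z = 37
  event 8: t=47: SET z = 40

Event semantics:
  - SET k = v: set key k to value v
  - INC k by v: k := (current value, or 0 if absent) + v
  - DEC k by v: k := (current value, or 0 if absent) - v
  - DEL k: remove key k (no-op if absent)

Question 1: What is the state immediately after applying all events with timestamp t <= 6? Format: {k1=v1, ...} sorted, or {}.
Apply events with t <= 6 (1 events):
  after event 1 (t=6: DEL z): {}

Answer: {}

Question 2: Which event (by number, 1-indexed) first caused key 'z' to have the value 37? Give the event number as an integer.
Looking for first event where z becomes 37:
  event 7: z (absent) -> 37  <-- first match

Answer: 7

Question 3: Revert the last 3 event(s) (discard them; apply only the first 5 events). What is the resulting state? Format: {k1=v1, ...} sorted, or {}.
Answer: {y=3}

Derivation:
Keep first 5 events (discard last 3):
  after event 1 (t=6: DEL z): {}
  after event 2 (t=15: SET y = 3): {y=3}
  after event 3 (t=17: INC x by 2): {x=2, y=3}
  after event 4 (t=19: SET x = -17): {x=-17, y=3}
  after event 5 (t=28: DEL x): {y=3}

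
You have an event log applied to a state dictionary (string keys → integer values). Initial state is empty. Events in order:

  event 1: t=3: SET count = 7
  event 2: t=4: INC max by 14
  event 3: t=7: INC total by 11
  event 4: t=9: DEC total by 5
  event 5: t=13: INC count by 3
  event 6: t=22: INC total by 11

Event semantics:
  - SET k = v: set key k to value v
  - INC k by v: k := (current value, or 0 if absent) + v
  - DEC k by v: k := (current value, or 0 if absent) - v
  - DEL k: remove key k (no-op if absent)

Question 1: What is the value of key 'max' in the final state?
Answer: 14

Derivation:
Track key 'max' through all 6 events:
  event 1 (t=3: SET count = 7): max unchanged
  event 2 (t=4: INC max by 14): max (absent) -> 14
  event 3 (t=7: INC total by 11): max unchanged
  event 4 (t=9: DEC total by 5): max unchanged
  event 5 (t=13: INC count by 3): max unchanged
  event 6 (t=22: INC total by 11): max unchanged
Final: max = 14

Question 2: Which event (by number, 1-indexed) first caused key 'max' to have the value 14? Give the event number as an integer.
Looking for first event where max becomes 14:
  event 2: max (absent) -> 14  <-- first match

Answer: 2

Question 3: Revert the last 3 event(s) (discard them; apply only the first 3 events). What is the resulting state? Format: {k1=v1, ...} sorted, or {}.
Answer: {count=7, max=14, total=11}

Derivation:
Keep first 3 events (discard last 3):
  after event 1 (t=3: SET count = 7): {count=7}
  after event 2 (t=4: INC max by 14): {count=7, max=14}
  after event 3 (t=7: INC total by 11): {count=7, max=14, total=11}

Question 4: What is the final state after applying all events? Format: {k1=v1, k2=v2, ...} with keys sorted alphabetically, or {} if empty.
  after event 1 (t=3: SET count = 7): {count=7}
  after event 2 (t=4: INC max by 14): {count=7, max=14}
  after event 3 (t=7: INC total by 11): {count=7, max=14, total=11}
  after event 4 (t=9: DEC total by 5): {count=7, max=14, total=6}
  after event 5 (t=13: INC count by 3): {count=10, max=14, total=6}
  after event 6 (t=22: INC total by 11): {count=10, max=14, total=17}

Answer: {count=10, max=14, total=17}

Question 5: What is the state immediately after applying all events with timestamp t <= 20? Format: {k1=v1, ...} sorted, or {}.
Apply events with t <= 20 (5 events):
  after event 1 (t=3: SET count = 7): {count=7}
  after event 2 (t=4: INC max by 14): {count=7, max=14}
  after event 3 (t=7: INC total by 11): {count=7, max=14, total=11}
  after event 4 (t=9: DEC total by 5): {count=7, max=14, total=6}
  after event 5 (t=13: INC count by 3): {count=10, max=14, total=6}

Answer: {count=10, max=14, total=6}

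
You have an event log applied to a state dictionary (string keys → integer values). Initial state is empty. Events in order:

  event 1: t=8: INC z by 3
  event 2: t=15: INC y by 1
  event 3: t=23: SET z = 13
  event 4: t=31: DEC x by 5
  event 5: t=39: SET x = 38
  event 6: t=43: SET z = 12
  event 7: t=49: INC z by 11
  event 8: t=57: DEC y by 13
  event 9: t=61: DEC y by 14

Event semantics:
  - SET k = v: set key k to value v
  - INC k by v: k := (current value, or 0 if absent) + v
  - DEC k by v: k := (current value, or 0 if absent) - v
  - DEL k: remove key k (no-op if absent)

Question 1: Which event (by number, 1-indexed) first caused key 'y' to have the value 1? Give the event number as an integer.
Answer: 2

Derivation:
Looking for first event where y becomes 1:
  event 2: y (absent) -> 1  <-- first match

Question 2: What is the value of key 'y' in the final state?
Answer: -26

Derivation:
Track key 'y' through all 9 events:
  event 1 (t=8: INC z by 3): y unchanged
  event 2 (t=15: INC y by 1): y (absent) -> 1
  event 3 (t=23: SET z = 13): y unchanged
  event 4 (t=31: DEC x by 5): y unchanged
  event 5 (t=39: SET x = 38): y unchanged
  event 6 (t=43: SET z = 12): y unchanged
  event 7 (t=49: INC z by 11): y unchanged
  event 8 (t=57: DEC y by 13): y 1 -> -12
  event 9 (t=61: DEC y by 14): y -12 -> -26
Final: y = -26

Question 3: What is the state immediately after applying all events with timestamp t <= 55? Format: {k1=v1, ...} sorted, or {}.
Apply events with t <= 55 (7 events):
  after event 1 (t=8: INC z by 3): {z=3}
  after event 2 (t=15: INC y by 1): {y=1, z=3}
  after event 3 (t=23: SET z = 13): {y=1, z=13}
  after event 4 (t=31: DEC x by 5): {x=-5, y=1, z=13}
  after event 5 (t=39: SET x = 38): {x=38, y=1, z=13}
  after event 6 (t=43: SET z = 12): {x=38, y=1, z=12}
  after event 7 (t=49: INC z by 11): {x=38, y=1, z=23}

Answer: {x=38, y=1, z=23}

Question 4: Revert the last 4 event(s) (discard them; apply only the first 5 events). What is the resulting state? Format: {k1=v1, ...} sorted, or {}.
Keep first 5 events (discard last 4):
  after event 1 (t=8: INC z by 3): {z=3}
  after event 2 (t=15: INC y by 1): {y=1, z=3}
  after event 3 (t=23: SET z = 13): {y=1, z=13}
  after event 4 (t=31: DEC x by 5): {x=-5, y=1, z=13}
  after event 5 (t=39: SET x = 38): {x=38, y=1, z=13}

Answer: {x=38, y=1, z=13}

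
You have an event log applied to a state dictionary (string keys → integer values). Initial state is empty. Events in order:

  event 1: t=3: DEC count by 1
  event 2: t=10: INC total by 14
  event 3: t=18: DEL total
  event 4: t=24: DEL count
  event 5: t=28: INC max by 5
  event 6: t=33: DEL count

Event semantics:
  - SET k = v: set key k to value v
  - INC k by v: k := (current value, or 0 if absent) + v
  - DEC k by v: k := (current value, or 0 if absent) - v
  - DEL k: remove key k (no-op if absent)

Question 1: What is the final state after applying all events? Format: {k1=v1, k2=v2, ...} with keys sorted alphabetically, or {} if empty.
Answer: {max=5}

Derivation:
  after event 1 (t=3: DEC count by 1): {count=-1}
  after event 2 (t=10: INC total by 14): {count=-1, total=14}
  after event 3 (t=18: DEL total): {count=-1}
  after event 4 (t=24: DEL count): {}
  after event 5 (t=28: INC max by 5): {max=5}
  after event 6 (t=33: DEL count): {max=5}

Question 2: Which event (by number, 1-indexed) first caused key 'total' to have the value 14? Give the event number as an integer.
Answer: 2

Derivation:
Looking for first event where total becomes 14:
  event 2: total (absent) -> 14  <-- first match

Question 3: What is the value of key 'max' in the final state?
Track key 'max' through all 6 events:
  event 1 (t=3: DEC count by 1): max unchanged
  event 2 (t=10: INC total by 14): max unchanged
  event 3 (t=18: DEL total): max unchanged
  event 4 (t=24: DEL count): max unchanged
  event 5 (t=28: INC max by 5): max (absent) -> 5
  event 6 (t=33: DEL count): max unchanged
Final: max = 5

Answer: 5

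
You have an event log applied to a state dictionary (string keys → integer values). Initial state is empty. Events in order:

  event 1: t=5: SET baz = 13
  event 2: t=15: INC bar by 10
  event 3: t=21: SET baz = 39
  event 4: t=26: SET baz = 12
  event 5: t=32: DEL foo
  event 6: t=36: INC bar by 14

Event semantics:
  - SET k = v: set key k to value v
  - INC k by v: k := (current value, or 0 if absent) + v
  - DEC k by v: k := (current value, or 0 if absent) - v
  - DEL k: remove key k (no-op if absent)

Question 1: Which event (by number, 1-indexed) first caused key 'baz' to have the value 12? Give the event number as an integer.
Looking for first event where baz becomes 12:
  event 1: baz = 13
  event 2: baz = 13
  event 3: baz = 39
  event 4: baz 39 -> 12  <-- first match

Answer: 4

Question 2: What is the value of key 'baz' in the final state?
Answer: 12

Derivation:
Track key 'baz' through all 6 events:
  event 1 (t=5: SET baz = 13): baz (absent) -> 13
  event 2 (t=15: INC bar by 10): baz unchanged
  event 3 (t=21: SET baz = 39): baz 13 -> 39
  event 4 (t=26: SET baz = 12): baz 39 -> 12
  event 5 (t=32: DEL foo): baz unchanged
  event 6 (t=36: INC bar by 14): baz unchanged
Final: baz = 12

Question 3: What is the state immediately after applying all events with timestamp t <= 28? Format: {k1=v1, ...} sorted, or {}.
Answer: {bar=10, baz=12}

Derivation:
Apply events with t <= 28 (4 events):
  after event 1 (t=5: SET baz = 13): {baz=13}
  after event 2 (t=15: INC bar by 10): {bar=10, baz=13}
  after event 3 (t=21: SET baz = 39): {bar=10, baz=39}
  after event 4 (t=26: SET baz = 12): {bar=10, baz=12}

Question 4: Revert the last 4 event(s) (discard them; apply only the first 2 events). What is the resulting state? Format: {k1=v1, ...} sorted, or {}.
Keep first 2 events (discard last 4):
  after event 1 (t=5: SET baz = 13): {baz=13}
  after event 2 (t=15: INC bar by 10): {bar=10, baz=13}

Answer: {bar=10, baz=13}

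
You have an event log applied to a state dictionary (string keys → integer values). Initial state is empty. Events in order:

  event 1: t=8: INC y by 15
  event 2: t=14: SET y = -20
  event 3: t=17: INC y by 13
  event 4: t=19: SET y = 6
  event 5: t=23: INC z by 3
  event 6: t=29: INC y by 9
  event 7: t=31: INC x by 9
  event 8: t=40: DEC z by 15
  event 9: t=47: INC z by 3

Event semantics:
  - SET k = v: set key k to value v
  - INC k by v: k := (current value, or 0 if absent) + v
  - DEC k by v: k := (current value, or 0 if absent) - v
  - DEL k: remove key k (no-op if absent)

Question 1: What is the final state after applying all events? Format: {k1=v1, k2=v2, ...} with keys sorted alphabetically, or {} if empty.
  after event 1 (t=8: INC y by 15): {y=15}
  after event 2 (t=14: SET y = -20): {y=-20}
  after event 3 (t=17: INC y by 13): {y=-7}
  after event 4 (t=19: SET y = 6): {y=6}
  after event 5 (t=23: INC z by 3): {y=6, z=3}
  after event 6 (t=29: INC y by 9): {y=15, z=3}
  after event 7 (t=31: INC x by 9): {x=9, y=15, z=3}
  after event 8 (t=40: DEC z by 15): {x=9, y=15, z=-12}
  after event 9 (t=47: INC z by 3): {x=9, y=15, z=-9}

Answer: {x=9, y=15, z=-9}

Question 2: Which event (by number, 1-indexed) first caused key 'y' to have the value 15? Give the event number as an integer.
Answer: 1

Derivation:
Looking for first event where y becomes 15:
  event 1: y (absent) -> 15  <-- first match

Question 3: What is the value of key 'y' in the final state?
Answer: 15

Derivation:
Track key 'y' through all 9 events:
  event 1 (t=8: INC y by 15): y (absent) -> 15
  event 2 (t=14: SET y = -20): y 15 -> -20
  event 3 (t=17: INC y by 13): y -20 -> -7
  event 4 (t=19: SET y = 6): y -7 -> 6
  event 5 (t=23: INC z by 3): y unchanged
  event 6 (t=29: INC y by 9): y 6 -> 15
  event 7 (t=31: INC x by 9): y unchanged
  event 8 (t=40: DEC z by 15): y unchanged
  event 9 (t=47: INC z by 3): y unchanged
Final: y = 15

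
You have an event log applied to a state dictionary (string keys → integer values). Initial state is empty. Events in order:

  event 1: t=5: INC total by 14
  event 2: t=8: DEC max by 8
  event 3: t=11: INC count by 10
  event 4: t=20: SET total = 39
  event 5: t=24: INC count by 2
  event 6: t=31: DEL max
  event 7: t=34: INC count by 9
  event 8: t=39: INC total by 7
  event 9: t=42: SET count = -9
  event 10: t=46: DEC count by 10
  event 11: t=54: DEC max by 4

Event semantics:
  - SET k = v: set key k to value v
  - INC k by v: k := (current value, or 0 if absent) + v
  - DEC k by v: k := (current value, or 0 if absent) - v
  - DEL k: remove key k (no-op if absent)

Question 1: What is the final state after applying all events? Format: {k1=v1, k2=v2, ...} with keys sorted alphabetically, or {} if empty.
  after event 1 (t=5: INC total by 14): {total=14}
  after event 2 (t=8: DEC max by 8): {max=-8, total=14}
  after event 3 (t=11: INC count by 10): {count=10, max=-8, total=14}
  after event 4 (t=20: SET total = 39): {count=10, max=-8, total=39}
  after event 5 (t=24: INC count by 2): {count=12, max=-8, total=39}
  after event 6 (t=31: DEL max): {count=12, total=39}
  after event 7 (t=34: INC count by 9): {count=21, total=39}
  after event 8 (t=39: INC total by 7): {count=21, total=46}
  after event 9 (t=42: SET count = -9): {count=-9, total=46}
  after event 10 (t=46: DEC count by 10): {count=-19, total=46}
  after event 11 (t=54: DEC max by 4): {count=-19, max=-4, total=46}

Answer: {count=-19, max=-4, total=46}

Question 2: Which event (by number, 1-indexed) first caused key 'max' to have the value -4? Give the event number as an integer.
Looking for first event where max becomes -4:
  event 2: max = -8
  event 3: max = -8
  event 4: max = -8
  event 5: max = -8
  event 6: max = (absent)
  event 11: max (absent) -> -4  <-- first match

Answer: 11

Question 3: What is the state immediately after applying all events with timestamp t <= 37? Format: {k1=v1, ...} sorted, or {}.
Answer: {count=21, total=39}

Derivation:
Apply events with t <= 37 (7 events):
  after event 1 (t=5: INC total by 14): {total=14}
  after event 2 (t=8: DEC max by 8): {max=-8, total=14}
  after event 3 (t=11: INC count by 10): {count=10, max=-8, total=14}
  after event 4 (t=20: SET total = 39): {count=10, max=-8, total=39}
  after event 5 (t=24: INC count by 2): {count=12, max=-8, total=39}
  after event 6 (t=31: DEL max): {count=12, total=39}
  after event 7 (t=34: INC count by 9): {count=21, total=39}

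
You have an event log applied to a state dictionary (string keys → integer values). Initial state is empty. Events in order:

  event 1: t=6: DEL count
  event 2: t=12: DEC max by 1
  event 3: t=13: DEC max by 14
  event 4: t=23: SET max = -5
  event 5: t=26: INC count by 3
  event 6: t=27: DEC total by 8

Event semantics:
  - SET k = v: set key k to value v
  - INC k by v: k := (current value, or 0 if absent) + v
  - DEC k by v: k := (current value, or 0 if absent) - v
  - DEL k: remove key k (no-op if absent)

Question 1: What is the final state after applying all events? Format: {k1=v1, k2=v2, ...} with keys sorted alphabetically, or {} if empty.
  after event 1 (t=6: DEL count): {}
  after event 2 (t=12: DEC max by 1): {max=-1}
  after event 3 (t=13: DEC max by 14): {max=-15}
  after event 4 (t=23: SET max = -5): {max=-5}
  after event 5 (t=26: INC count by 3): {count=3, max=-5}
  after event 6 (t=27: DEC total by 8): {count=3, max=-5, total=-8}

Answer: {count=3, max=-5, total=-8}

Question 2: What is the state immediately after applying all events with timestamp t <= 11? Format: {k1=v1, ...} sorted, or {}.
Answer: {}

Derivation:
Apply events with t <= 11 (1 events):
  after event 1 (t=6: DEL count): {}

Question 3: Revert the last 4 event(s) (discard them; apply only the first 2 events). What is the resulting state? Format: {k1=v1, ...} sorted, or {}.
Keep first 2 events (discard last 4):
  after event 1 (t=6: DEL count): {}
  after event 2 (t=12: DEC max by 1): {max=-1}

Answer: {max=-1}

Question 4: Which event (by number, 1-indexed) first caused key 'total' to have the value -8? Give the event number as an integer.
Looking for first event where total becomes -8:
  event 6: total (absent) -> -8  <-- first match

Answer: 6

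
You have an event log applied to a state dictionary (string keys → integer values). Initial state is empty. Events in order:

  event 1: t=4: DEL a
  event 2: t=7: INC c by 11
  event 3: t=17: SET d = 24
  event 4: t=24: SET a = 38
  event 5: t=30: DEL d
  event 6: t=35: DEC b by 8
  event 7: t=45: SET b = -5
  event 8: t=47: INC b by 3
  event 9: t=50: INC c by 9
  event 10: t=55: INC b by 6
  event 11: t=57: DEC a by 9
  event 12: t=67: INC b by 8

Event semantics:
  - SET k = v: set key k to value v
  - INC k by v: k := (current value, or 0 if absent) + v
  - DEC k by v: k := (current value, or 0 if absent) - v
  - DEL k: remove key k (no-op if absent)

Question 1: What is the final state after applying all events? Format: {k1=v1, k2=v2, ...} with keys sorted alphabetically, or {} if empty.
  after event 1 (t=4: DEL a): {}
  after event 2 (t=7: INC c by 11): {c=11}
  after event 3 (t=17: SET d = 24): {c=11, d=24}
  after event 4 (t=24: SET a = 38): {a=38, c=11, d=24}
  after event 5 (t=30: DEL d): {a=38, c=11}
  after event 6 (t=35: DEC b by 8): {a=38, b=-8, c=11}
  after event 7 (t=45: SET b = -5): {a=38, b=-5, c=11}
  after event 8 (t=47: INC b by 3): {a=38, b=-2, c=11}
  after event 9 (t=50: INC c by 9): {a=38, b=-2, c=20}
  after event 10 (t=55: INC b by 6): {a=38, b=4, c=20}
  after event 11 (t=57: DEC a by 9): {a=29, b=4, c=20}
  after event 12 (t=67: INC b by 8): {a=29, b=12, c=20}

Answer: {a=29, b=12, c=20}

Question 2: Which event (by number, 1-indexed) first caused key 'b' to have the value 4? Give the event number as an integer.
Looking for first event where b becomes 4:
  event 6: b = -8
  event 7: b = -5
  event 8: b = -2
  event 9: b = -2
  event 10: b -2 -> 4  <-- first match

Answer: 10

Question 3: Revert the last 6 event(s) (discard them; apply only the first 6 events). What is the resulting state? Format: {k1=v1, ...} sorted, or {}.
Answer: {a=38, b=-8, c=11}

Derivation:
Keep first 6 events (discard last 6):
  after event 1 (t=4: DEL a): {}
  after event 2 (t=7: INC c by 11): {c=11}
  after event 3 (t=17: SET d = 24): {c=11, d=24}
  after event 4 (t=24: SET a = 38): {a=38, c=11, d=24}
  after event 5 (t=30: DEL d): {a=38, c=11}
  after event 6 (t=35: DEC b by 8): {a=38, b=-8, c=11}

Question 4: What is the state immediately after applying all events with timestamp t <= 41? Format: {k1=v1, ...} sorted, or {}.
Answer: {a=38, b=-8, c=11}

Derivation:
Apply events with t <= 41 (6 events):
  after event 1 (t=4: DEL a): {}
  after event 2 (t=7: INC c by 11): {c=11}
  after event 3 (t=17: SET d = 24): {c=11, d=24}
  after event 4 (t=24: SET a = 38): {a=38, c=11, d=24}
  after event 5 (t=30: DEL d): {a=38, c=11}
  after event 6 (t=35: DEC b by 8): {a=38, b=-8, c=11}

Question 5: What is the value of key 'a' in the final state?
Answer: 29

Derivation:
Track key 'a' through all 12 events:
  event 1 (t=4: DEL a): a (absent) -> (absent)
  event 2 (t=7: INC c by 11): a unchanged
  event 3 (t=17: SET d = 24): a unchanged
  event 4 (t=24: SET a = 38): a (absent) -> 38
  event 5 (t=30: DEL d): a unchanged
  event 6 (t=35: DEC b by 8): a unchanged
  event 7 (t=45: SET b = -5): a unchanged
  event 8 (t=47: INC b by 3): a unchanged
  event 9 (t=50: INC c by 9): a unchanged
  event 10 (t=55: INC b by 6): a unchanged
  event 11 (t=57: DEC a by 9): a 38 -> 29
  event 12 (t=67: INC b by 8): a unchanged
Final: a = 29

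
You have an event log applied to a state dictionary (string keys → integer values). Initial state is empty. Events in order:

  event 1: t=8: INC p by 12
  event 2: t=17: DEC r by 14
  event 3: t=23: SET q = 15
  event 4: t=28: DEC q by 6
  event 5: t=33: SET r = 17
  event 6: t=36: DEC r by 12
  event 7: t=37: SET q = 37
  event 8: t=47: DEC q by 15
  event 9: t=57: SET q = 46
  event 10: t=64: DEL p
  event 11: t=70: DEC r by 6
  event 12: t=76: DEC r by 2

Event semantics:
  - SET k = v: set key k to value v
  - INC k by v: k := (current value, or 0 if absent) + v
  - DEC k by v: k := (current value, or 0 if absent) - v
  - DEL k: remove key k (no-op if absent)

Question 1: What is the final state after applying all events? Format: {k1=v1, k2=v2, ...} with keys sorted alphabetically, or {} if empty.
Answer: {q=46, r=-3}

Derivation:
  after event 1 (t=8: INC p by 12): {p=12}
  after event 2 (t=17: DEC r by 14): {p=12, r=-14}
  after event 3 (t=23: SET q = 15): {p=12, q=15, r=-14}
  after event 4 (t=28: DEC q by 6): {p=12, q=9, r=-14}
  after event 5 (t=33: SET r = 17): {p=12, q=9, r=17}
  after event 6 (t=36: DEC r by 12): {p=12, q=9, r=5}
  after event 7 (t=37: SET q = 37): {p=12, q=37, r=5}
  after event 8 (t=47: DEC q by 15): {p=12, q=22, r=5}
  after event 9 (t=57: SET q = 46): {p=12, q=46, r=5}
  after event 10 (t=64: DEL p): {q=46, r=5}
  after event 11 (t=70: DEC r by 6): {q=46, r=-1}
  after event 12 (t=76: DEC r by 2): {q=46, r=-3}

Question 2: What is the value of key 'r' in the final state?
Answer: -3

Derivation:
Track key 'r' through all 12 events:
  event 1 (t=8: INC p by 12): r unchanged
  event 2 (t=17: DEC r by 14): r (absent) -> -14
  event 3 (t=23: SET q = 15): r unchanged
  event 4 (t=28: DEC q by 6): r unchanged
  event 5 (t=33: SET r = 17): r -14 -> 17
  event 6 (t=36: DEC r by 12): r 17 -> 5
  event 7 (t=37: SET q = 37): r unchanged
  event 8 (t=47: DEC q by 15): r unchanged
  event 9 (t=57: SET q = 46): r unchanged
  event 10 (t=64: DEL p): r unchanged
  event 11 (t=70: DEC r by 6): r 5 -> -1
  event 12 (t=76: DEC r by 2): r -1 -> -3
Final: r = -3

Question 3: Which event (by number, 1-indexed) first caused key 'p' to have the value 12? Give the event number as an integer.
Looking for first event where p becomes 12:
  event 1: p (absent) -> 12  <-- first match

Answer: 1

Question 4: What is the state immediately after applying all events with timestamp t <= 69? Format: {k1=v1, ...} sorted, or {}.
Apply events with t <= 69 (10 events):
  after event 1 (t=8: INC p by 12): {p=12}
  after event 2 (t=17: DEC r by 14): {p=12, r=-14}
  after event 3 (t=23: SET q = 15): {p=12, q=15, r=-14}
  after event 4 (t=28: DEC q by 6): {p=12, q=9, r=-14}
  after event 5 (t=33: SET r = 17): {p=12, q=9, r=17}
  after event 6 (t=36: DEC r by 12): {p=12, q=9, r=5}
  after event 7 (t=37: SET q = 37): {p=12, q=37, r=5}
  after event 8 (t=47: DEC q by 15): {p=12, q=22, r=5}
  after event 9 (t=57: SET q = 46): {p=12, q=46, r=5}
  after event 10 (t=64: DEL p): {q=46, r=5}

Answer: {q=46, r=5}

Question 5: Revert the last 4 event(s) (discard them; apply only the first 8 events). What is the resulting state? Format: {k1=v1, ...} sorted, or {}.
Keep first 8 events (discard last 4):
  after event 1 (t=8: INC p by 12): {p=12}
  after event 2 (t=17: DEC r by 14): {p=12, r=-14}
  after event 3 (t=23: SET q = 15): {p=12, q=15, r=-14}
  after event 4 (t=28: DEC q by 6): {p=12, q=9, r=-14}
  after event 5 (t=33: SET r = 17): {p=12, q=9, r=17}
  after event 6 (t=36: DEC r by 12): {p=12, q=9, r=5}
  after event 7 (t=37: SET q = 37): {p=12, q=37, r=5}
  after event 8 (t=47: DEC q by 15): {p=12, q=22, r=5}

Answer: {p=12, q=22, r=5}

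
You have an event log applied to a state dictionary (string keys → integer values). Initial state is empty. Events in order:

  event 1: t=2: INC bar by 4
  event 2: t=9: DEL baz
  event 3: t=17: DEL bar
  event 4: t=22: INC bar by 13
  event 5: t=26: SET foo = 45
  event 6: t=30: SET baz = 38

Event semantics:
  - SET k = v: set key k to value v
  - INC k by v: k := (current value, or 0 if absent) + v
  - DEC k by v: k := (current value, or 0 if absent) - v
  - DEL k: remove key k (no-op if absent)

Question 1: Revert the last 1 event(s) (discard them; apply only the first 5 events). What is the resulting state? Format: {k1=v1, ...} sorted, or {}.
Answer: {bar=13, foo=45}

Derivation:
Keep first 5 events (discard last 1):
  after event 1 (t=2: INC bar by 4): {bar=4}
  after event 2 (t=9: DEL baz): {bar=4}
  after event 3 (t=17: DEL bar): {}
  after event 4 (t=22: INC bar by 13): {bar=13}
  after event 5 (t=26: SET foo = 45): {bar=13, foo=45}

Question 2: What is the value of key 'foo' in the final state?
Answer: 45

Derivation:
Track key 'foo' through all 6 events:
  event 1 (t=2: INC bar by 4): foo unchanged
  event 2 (t=9: DEL baz): foo unchanged
  event 3 (t=17: DEL bar): foo unchanged
  event 4 (t=22: INC bar by 13): foo unchanged
  event 5 (t=26: SET foo = 45): foo (absent) -> 45
  event 6 (t=30: SET baz = 38): foo unchanged
Final: foo = 45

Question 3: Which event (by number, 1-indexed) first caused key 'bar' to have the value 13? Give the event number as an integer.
Answer: 4

Derivation:
Looking for first event where bar becomes 13:
  event 1: bar = 4
  event 2: bar = 4
  event 3: bar = (absent)
  event 4: bar (absent) -> 13  <-- first match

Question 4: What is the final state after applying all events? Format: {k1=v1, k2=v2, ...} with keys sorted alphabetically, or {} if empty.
  after event 1 (t=2: INC bar by 4): {bar=4}
  after event 2 (t=9: DEL baz): {bar=4}
  after event 3 (t=17: DEL bar): {}
  after event 4 (t=22: INC bar by 13): {bar=13}
  after event 5 (t=26: SET foo = 45): {bar=13, foo=45}
  after event 6 (t=30: SET baz = 38): {bar=13, baz=38, foo=45}

Answer: {bar=13, baz=38, foo=45}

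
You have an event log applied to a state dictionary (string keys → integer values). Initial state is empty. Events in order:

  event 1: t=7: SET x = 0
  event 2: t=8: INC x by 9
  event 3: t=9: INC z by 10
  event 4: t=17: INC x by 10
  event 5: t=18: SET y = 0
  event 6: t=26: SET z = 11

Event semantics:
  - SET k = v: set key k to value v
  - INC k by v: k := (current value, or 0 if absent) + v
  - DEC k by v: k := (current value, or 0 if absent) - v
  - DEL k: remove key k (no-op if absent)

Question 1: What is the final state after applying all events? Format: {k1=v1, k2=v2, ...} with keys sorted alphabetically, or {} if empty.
Answer: {x=19, y=0, z=11}

Derivation:
  after event 1 (t=7: SET x = 0): {x=0}
  after event 2 (t=8: INC x by 9): {x=9}
  after event 3 (t=9: INC z by 10): {x=9, z=10}
  after event 4 (t=17: INC x by 10): {x=19, z=10}
  after event 5 (t=18: SET y = 0): {x=19, y=0, z=10}
  after event 6 (t=26: SET z = 11): {x=19, y=0, z=11}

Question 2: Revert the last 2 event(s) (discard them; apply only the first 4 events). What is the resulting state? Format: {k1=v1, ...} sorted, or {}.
Answer: {x=19, z=10}

Derivation:
Keep first 4 events (discard last 2):
  after event 1 (t=7: SET x = 0): {x=0}
  after event 2 (t=8: INC x by 9): {x=9}
  after event 3 (t=9: INC z by 10): {x=9, z=10}
  after event 4 (t=17: INC x by 10): {x=19, z=10}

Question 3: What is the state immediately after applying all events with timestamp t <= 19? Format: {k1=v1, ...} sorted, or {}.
Answer: {x=19, y=0, z=10}

Derivation:
Apply events with t <= 19 (5 events):
  after event 1 (t=7: SET x = 0): {x=0}
  after event 2 (t=8: INC x by 9): {x=9}
  after event 3 (t=9: INC z by 10): {x=9, z=10}
  after event 4 (t=17: INC x by 10): {x=19, z=10}
  after event 5 (t=18: SET y = 0): {x=19, y=0, z=10}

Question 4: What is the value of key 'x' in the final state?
Track key 'x' through all 6 events:
  event 1 (t=7: SET x = 0): x (absent) -> 0
  event 2 (t=8: INC x by 9): x 0 -> 9
  event 3 (t=9: INC z by 10): x unchanged
  event 4 (t=17: INC x by 10): x 9 -> 19
  event 5 (t=18: SET y = 0): x unchanged
  event 6 (t=26: SET z = 11): x unchanged
Final: x = 19

Answer: 19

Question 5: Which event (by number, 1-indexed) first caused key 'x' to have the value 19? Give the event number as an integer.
Looking for first event where x becomes 19:
  event 1: x = 0
  event 2: x = 9
  event 3: x = 9
  event 4: x 9 -> 19  <-- first match

Answer: 4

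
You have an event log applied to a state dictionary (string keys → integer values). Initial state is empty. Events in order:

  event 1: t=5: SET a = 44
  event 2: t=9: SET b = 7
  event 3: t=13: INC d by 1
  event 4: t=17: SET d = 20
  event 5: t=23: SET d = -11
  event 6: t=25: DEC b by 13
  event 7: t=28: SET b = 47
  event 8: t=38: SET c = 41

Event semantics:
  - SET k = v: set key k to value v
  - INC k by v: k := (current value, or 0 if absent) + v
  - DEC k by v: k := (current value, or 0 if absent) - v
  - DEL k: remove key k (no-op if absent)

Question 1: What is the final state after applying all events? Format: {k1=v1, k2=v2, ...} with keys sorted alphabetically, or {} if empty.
  after event 1 (t=5: SET a = 44): {a=44}
  after event 2 (t=9: SET b = 7): {a=44, b=7}
  after event 3 (t=13: INC d by 1): {a=44, b=7, d=1}
  after event 4 (t=17: SET d = 20): {a=44, b=7, d=20}
  after event 5 (t=23: SET d = -11): {a=44, b=7, d=-11}
  after event 6 (t=25: DEC b by 13): {a=44, b=-6, d=-11}
  after event 7 (t=28: SET b = 47): {a=44, b=47, d=-11}
  after event 8 (t=38: SET c = 41): {a=44, b=47, c=41, d=-11}

Answer: {a=44, b=47, c=41, d=-11}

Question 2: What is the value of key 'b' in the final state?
Answer: 47

Derivation:
Track key 'b' through all 8 events:
  event 1 (t=5: SET a = 44): b unchanged
  event 2 (t=9: SET b = 7): b (absent) -> 7
  event 3 (t=13: INC d by 1): b unchanged
  event 4 (t=17: SET d = 20): b unchanged
  event 5 (t=23: SET d = -11): b unchanged
  event 6 (t=25: DEC b by 13): b 7 -> -6
  event 7 (t=28: SET b = 47): b -6 -> 47
  event 8 (t=38: SET c = 41): b unchanged
Final: b = 47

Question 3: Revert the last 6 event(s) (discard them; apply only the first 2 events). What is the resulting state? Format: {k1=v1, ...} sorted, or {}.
Keep first 2 events (discard last 6):
  after event 1 (t=5: SET a = 44): {a=44}
  after event 2 (t=9: SET b = 7): {a=44, b=7}

Answer: {a=44, b=7}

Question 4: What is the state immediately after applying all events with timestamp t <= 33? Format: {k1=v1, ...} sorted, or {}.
Answer: {a=44, b=47, d=-11}

Derivation:
Apply events with t <= 33 (7 events):
  after event 1 (t=5: SET a = 44): {a=44}
  after event 2 (t=9: SET b = 7): {a=44, b=7}
  after event 3 (t=13: INC d by 1): {a=44, b=7, d=1}
  after event 4 (t=17: SET d = 20): {a=44, b=7, d=20}
  after event 5 (t=23: SET d = -11): {a=44, b=7, d=-11}
  after event 6 (t=25: DEC b by 13): {a=44, b=-6, d=-11}
  after event 7 (t=28: SET b = 47): {a=44, b=47, d=-11}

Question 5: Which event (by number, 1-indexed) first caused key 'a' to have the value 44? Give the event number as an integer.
Looking for first event where a becomes 44:
  event 1: a (absent) -> 44  <-- first match

Answer: 1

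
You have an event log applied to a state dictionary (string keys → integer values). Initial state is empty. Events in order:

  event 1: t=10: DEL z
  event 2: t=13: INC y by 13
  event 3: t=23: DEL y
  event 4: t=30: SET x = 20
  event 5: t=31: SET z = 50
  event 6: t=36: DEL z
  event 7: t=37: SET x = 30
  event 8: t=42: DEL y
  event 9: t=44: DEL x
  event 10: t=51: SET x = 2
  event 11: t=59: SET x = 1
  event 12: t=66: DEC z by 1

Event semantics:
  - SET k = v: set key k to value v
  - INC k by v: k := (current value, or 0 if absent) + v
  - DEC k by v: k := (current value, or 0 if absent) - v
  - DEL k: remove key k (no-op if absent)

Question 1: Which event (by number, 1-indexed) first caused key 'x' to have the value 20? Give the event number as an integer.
Answer: 4

Derivation:
Looking for first event where x becomes 20:
  event 4: x (absent) -> 20  <-- first match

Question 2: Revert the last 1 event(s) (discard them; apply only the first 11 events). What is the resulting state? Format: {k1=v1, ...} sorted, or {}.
Answer: {x=1}

Derivation:
Keep first 11 events (discard last 1):
  after event 1 (t=10: DEL z): {}
  after event 2 (t=13: INC y by 13): {y=13}
  after event 3 (t=23: DEL y): {}
  after event 4 (t=30: SET x = 20): {x=20}
  after event 5 (t=31: SET z = 50): {x=20, z=50}
  after event 6 (t=36: DEL z): {x=20}
  after event 7 (t=37: SET x = 30): {x=30}
  after event 8 (t=42: DEL y): {x=30}
  after event 9 (t=44: DEL x): {}
  after event 10 (t=51: SET x = 2): {x=2}
  after event 11 (t=59: SET x = 1): {x=1}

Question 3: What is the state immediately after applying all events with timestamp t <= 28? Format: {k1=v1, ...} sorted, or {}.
Answer: {}

Derivation:
Apply events with t <= 28 (3 events):
  after event 1 (t=10: DEL z): {}
  after event 2 (t=13: INC y by 13): {y=13}
  after event 3 (t=23: DEL y): {}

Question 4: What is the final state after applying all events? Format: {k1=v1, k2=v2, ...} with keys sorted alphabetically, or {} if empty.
  after event 1 (t=10: DEL z): {}
  after event 2 (t=13: INC y by 13): {y=13}
  after event 3 (t=23: DEL y): {}
  after event 4 (t=30: SET x = 20): {x=20}
  after event 5 (t=31: SET z = 50): {x=20, z=50}
  after event 6 (t=36: DEL z): {x=20}
  after event 7 (t=37: SET x = 30): {x=30}
  after event 8 (t=42: DEL y): {x=30}
  after event 9 (t=44: DEL x): {}
  after event 10 (t=51: SET x = 2): {x=2}
  after event 11 (t=59: SET x = 1): {x=1}
  after event 12 (t=66: DEC z by 1): {x=1, z=-1}

Answer: {x=1, z=-1}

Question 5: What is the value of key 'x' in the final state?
Track key 'x' through all 12 events:
  event 1 (t=10: DEL z): x unchanged
  event 2 (t=13: INC y by 13): x unchanged
  event 3 (t=23: DEL y): x unchanged
  event 4 (t=30: SET x = 20): x (absent) -> 20
  event 5 (t=31: SET z = 50): x unchanged
  event 6 (t=36: DEL z): x unchanged
  event 7 (t=37: SET x = 30): x 20 -> 30
  event 8 (t=42: DEL y): x unchanged
  event 9 (t=44: DEL x): x 30 -> (absent)
  event 10 (t=51: SET x = 2): x (absent) -> 2
  event 11 (t=59: SET x = 1): x 2 -> 1
  event 12 (t=66: DEC z by 1): x unchanged
Final: x = 1

Answer: 1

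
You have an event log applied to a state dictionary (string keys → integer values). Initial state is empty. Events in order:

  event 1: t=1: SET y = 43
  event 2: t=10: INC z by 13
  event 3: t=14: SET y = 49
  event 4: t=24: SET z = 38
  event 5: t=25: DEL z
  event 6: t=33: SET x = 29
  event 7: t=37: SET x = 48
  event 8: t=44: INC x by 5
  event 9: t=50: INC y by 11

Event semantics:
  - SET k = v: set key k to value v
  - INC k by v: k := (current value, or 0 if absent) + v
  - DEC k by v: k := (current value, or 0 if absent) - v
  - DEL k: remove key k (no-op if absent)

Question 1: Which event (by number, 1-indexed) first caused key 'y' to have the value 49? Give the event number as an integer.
Answer: 3

Derivation:
Looking for first event where y becomes 49:
  event 1: y = 43
  event 2: y = 43
  event 3: y 43 -> 49  <-- first match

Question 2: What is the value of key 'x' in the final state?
Track key 'x' through all 9 events:
  event 1 (t=1: SET y = 43): x unchanged
  event 2 (t=10: INC z by 13): x unchanged
  event 3 (t=14: SET y = 49): x unchanged
  event 4 (t=24: SET z = 38): x unchanged
  event 5 (t=25: DEL z): x unchanged
  event 6 (t=33: SET x = 29): x (absent) -> 29
  event 7 (t=37: SET x = 48): x 29 -> 48
  event 8 (t=44: INC x by 5): x 48 -> 53
  event 9 (t=50: INC y by 11): x unchanged
Final: x = 53

Answer: 53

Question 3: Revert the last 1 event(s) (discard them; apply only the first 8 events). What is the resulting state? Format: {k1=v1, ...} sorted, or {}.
Answer: {x=53, y=49}

Derivation:
Keep first 8 events (discard last 1):
  after event 1 (t=1: SET y = 43): {y=43}
  after event 2 (t=10: INC z by 13): {y=43, z=13}
  after event 3 (t=14: SET y = 49): {y=49, z=13}
  after event 4 (t=24: SET z = 38): {y=49, z=38}
  after event 5 (t=25: DEL z): {y=49}
  after event 6 (t=33: SET x = 29): {x=29, y=49}
  after event 7 (t=37: SET x = 48): {x=48, y=49}
  after event 8 (t=44: INC x by 5): {x=53, y=49}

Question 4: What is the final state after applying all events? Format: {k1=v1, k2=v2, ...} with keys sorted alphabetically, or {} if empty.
  after event 1 (t=1: SET y = 43): {y=43}
  after event 2 (t=10: INC z by 13): {y=43, z=13}
  after event 3 (t=14: SET y = 49): {y=49, z=13}
  after event 4 (t=24: SET z = 38): {y=49, z=38}
  after event 5 (t=25: DEL z): {y=49}
  after event 6 (t=33: SET x = 29): {x=29, y=49}
  after event 7 (t=37: SET x = 48): {x=48, y=49}
  after event 8 (t=44: INC x by 5): {x=53, y=49}
  after event 9 (t=50: INC y by 11): {x=53, y=60}

Answer: {x=53, y=60}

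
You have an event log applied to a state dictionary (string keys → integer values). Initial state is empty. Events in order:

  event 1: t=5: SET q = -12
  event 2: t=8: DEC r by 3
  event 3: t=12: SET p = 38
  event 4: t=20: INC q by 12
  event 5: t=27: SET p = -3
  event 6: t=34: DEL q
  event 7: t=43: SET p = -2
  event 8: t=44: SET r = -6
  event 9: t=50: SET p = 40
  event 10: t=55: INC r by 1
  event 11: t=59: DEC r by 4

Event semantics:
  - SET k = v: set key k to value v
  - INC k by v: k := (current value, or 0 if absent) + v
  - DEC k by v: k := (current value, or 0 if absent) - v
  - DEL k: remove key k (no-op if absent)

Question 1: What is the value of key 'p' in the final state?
Answer: 40

Derivation:
Track key 'p' through all 11 events:
  event 1 (t=5: SET q = -12): p unchanged
  event 2 (t=8: DEC r by 3): p unchanged
  event 3 (t=12: SET p = 38): p (absent) -> 38
  event 4 (t=20: INC q by 12): p unchanged
  event 5 (t=27: SET p = -3): p 38 -> -3
  event 6 (t=34: DEL q): p unchanged
  event 7 (t=43: SET p = -2): p -3 -> -2
  event 8 (t=44: SET r = -6): p unchanged
  event 9 (t=50: SET p = 40): p -2 -> 40
  event 10 (t=55: INC r by 1): p unchanged
  event 11 (t=59: DEC r by 4): p unchanged
Final: p = 40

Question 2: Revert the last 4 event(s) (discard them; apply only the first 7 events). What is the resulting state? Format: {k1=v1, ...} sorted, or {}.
Keep first 7 events (discard last 4):
  after event 1 (t=5: SET q = -12): {q=-12}
  after event 2 (t=8: DEC r by 3): {q=-12, r=-3}
  after event 3 (t=12: SET p = 38): {p=38, q=-12, r=-3}
  after event 4 (t=20: INC q by 12): {p=38, q=0, r=-3}
  after event 5 (t=27: SET p = -3): {p=-3, q=0, r=-3}
  after event 6 (t=34: DEL q): {p=-3, r=-3}
  after event 7 (t=43: SET p = -2): {p=-2, r=-3}

Answer: {p=-2, r=-3}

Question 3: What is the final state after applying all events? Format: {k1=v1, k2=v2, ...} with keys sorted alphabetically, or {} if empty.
Answer: {p=40, r=-9}

Derivation:
  after event 1 (t=5: SET q = -12): {q=-12}
  after event 2 (t=8: DEC r by 3): {q=-12, r=-3}
  after event 3 (t=12: SET p = 38): {p=38, q=-12, r=-3}
  after event 4 (t=20: INC q by 12): {p=38, q=0, r=-3}
  after event 5 (t=27: SET p = -3): {p=-3, q=0, r=-3}
  after event 6 (t=34: DEL q): {p=-3, r=-3}
  after event 7 (t=43: SET p = -2): {p=-2, r=-3}
  after event 8 (t=44: SET r = -6): {p=-2, r=-6}
  after event 9 (t=50: SET p = 40): {p=40, r=-6}
  after event 10 (t=55: INC r by 1): {p=40, r=-5}
  after event 11 (t=59: DEC r by 4): {p=40, r=-9}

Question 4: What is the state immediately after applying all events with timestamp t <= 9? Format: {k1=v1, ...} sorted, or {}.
Apply events with t <= 9 (2 events):
  after event 1 (t=5: SET q = -12): {q=-12}
  after event 2 (t=8: DEC r by 3): {q=-12, r=-3}

Answer: {q=-12, r=-3}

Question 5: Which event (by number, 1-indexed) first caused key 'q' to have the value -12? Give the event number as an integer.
Answer: 1

Derivation:
Looking for first event where q becomes -12:
  event 1: q (absent) -> -12  <-- first match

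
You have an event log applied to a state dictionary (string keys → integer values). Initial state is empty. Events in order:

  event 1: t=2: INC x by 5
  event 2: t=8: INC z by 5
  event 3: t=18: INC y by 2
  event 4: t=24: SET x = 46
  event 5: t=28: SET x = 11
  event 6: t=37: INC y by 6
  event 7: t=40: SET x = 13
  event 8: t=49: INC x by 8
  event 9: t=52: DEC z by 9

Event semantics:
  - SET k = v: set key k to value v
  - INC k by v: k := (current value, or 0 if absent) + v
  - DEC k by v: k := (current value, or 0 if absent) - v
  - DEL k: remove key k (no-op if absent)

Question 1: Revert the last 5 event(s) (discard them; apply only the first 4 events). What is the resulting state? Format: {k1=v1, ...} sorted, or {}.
Answer: {x=46, y=2, z=5}

Derivation:
Keep first 4 events (discard last 5):
  after event 1 (t=2: INC x by 5): {x=5}
  after event 2 (t=8: INC z by 5): {x=5, z=5}
  after event 3 (t=18: INC y by 2): {x=5, y=2, z=5}
  after event 4 (t=24: SET x = 46): {x=46, y=2, z=5}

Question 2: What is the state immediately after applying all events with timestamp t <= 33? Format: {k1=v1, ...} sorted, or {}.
Apply events with t <= 33 (5 events):
  after event 1 (t=2: INC x by 5): {x=5}
  after event 2 (t=8: INC z by 5): {x=5, z=5}
  after event 3 (t=18: INC y by 2): {x=5, y=2, z=5}
  after event 4 (t=24: SET x = 46): {x=46, y=2, z=5}
  after event 5 (t=28: SET x = 11): {x=11, y=2, z=5}

Answer: {x=11, y=2, z=5}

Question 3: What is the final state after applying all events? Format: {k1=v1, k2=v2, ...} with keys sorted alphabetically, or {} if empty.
  after event 1 (t=2: INC x by 5): {x=5}
  after event 2 (t=8: INC z by 5): {x=5, z=5}
  after event 3 (t=18: INC y by 2): {x=5, y=2, z=5}
  after event 4 (t=24: SET x = 46): {x=46, y=2, z=5}
  after event 5 (t=28: SET x = 11): {x=11, y=2, z=5}
  after event 6 (t=37: INC y by 6): {x=11, y=8, z=5}
  after event 7 (t=40: SET x = 13): {x=13, y=8, z=5}
  after event 8 (t=49: INC x by 8): {x=21, y=8, z=5}
  after event 9 (t=52: DEC z by 9): {x=21, y=8, z=-4}

Answer: {x=21, y=8, z=-4}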